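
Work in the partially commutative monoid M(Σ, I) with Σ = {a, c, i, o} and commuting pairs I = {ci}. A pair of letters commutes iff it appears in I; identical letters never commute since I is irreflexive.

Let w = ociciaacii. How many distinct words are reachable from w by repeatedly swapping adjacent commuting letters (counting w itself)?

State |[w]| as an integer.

drop 0:o onto floor
drop 1:c onto {0:o}
drop 2:i onto {0:o}
drop 3:c onto {1:c}
drop 4:i onto {2:i}
drop 5:a onto {3:c, 4:i}
drop 6:a onto {5:a}
drop 7:c onto {6:a}
drop 8:i onto {6:a}
drop 9:i onto {8:i}
ground layer = {0:o}
drop-orders for the pieces not yet dropped (sum over which currently-grounded one goes next):
  1 to go: {7} 1  {9} 1
  2 to go: {7,9} 2  {8,9} 1
  3 to go: {7,8,9} 3
  4 to go: {6,7,8,9} 3
  5 to go: {5,6,7,8,9} 3
  6 to go: {3,5,6,7,8,9} 3  {4,5,6,7,8,9} 3
  7 to go: {1,3,5,6,7,8,9} 3  {2,4,5,6,7,8,9} 3  {3,4,5,6,7,8,9} 6
  8 to go: {1,3,4,5,6,7,8,9} 9  {2,3,4,5,6,7,8,9} 9
  if 0:o drops first: 18 orders

18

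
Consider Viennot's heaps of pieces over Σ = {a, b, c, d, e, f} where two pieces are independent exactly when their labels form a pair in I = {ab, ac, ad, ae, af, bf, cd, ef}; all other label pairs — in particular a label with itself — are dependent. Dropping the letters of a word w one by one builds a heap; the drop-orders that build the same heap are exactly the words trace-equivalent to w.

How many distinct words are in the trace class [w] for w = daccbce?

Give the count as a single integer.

drop 0:d onto floor
drop 1:a onto floor
drop 2:c onto floor
drop 3:c onto {2:c}
drop 4:b onto {0:d, 3:c}
drop 5:c onto {4:b}
drop 6:e onto {5:c}
ground layer = {0:d, 1:a, 2:c}
drop-orders for the pieces not yet dropped (sum over which currently-grounded one goes next):
  1 to go: {1} 1  {6} 1
  2 to go: {1,6} 2  {5,6} 1
  3 to go: {1,5,6} 3  {4,5,6} 1
  4 to go: {0,4,5,6} 1  {1,4,5,6} 4  {3,4,5,6} 1
  5 to go: {0,1,4,5,6} 5  {0,3,4,5,6} 2  {1,3,4,5,6} 5  {2,3,4,5,6} 1
  if 0:d drops first: 6 orders
  if 1:a drops first: 3 orders
  if 2:c drops first: 12 orders
heap linearizations: 21

21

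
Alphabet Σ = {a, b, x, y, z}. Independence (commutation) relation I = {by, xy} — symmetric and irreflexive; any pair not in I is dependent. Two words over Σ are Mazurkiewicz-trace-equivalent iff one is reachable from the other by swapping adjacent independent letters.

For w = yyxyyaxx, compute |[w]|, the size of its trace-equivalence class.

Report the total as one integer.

5

0(y) covers ∅
1(y) covers 0:y
2(x) covers ∅
3(y) covers 1:y
4(y) covers 3:y
5(a) covers 2:x, 4:y
6(x) covers 5:a
7(x) covers 6:x
floor of heap: 0:y, 2:x
completions by unplaced set U, small U first (add the entries for U minus each lowest piece of U):
  |U|=1: {7}:1
  |U|=2: {6,7}:1
  |U|=3: {5,6,7}:1
  |U|=4: {2,5,6,7}:1  {4,5,6,7}:1
  |U|=5: {2,4,5,6,7}:2  {3,4,5,6,7}:1
  |U|=6: {1,3,4,5,6,7}:1  {2,3,4,5,6,7}:3
  start at 0(y): 4
  start at 2(x): 1
sum over floor = 5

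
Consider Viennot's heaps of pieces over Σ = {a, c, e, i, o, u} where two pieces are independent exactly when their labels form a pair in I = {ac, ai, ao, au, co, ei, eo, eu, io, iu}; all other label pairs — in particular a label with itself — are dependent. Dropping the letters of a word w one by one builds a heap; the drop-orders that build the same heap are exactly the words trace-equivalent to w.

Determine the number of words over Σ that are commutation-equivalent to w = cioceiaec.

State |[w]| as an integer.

0(c) covers ∅
1(i) covers 0:c
2(o) covers ∅
3(c) covers 1:i
4(e) covers 3:c
5(i) covers 3:c
6(a) covers 4:e
7(e) covers 6:a
8(c) covers 5:i, 7:e
floor of heap: 0:c, 2:o
completions by unplaced set U, small U first (add the entries for U minus each lowest piece of U):
  |U|=1: {2}:1  {8}:1
  |U|=2: {2,8}:2  {5,8}:1  {7,8}:1
  |U|=3: {2,5,8}:3  {2,7,8}:3  {5,7,8}:2  {6,7,8}:1
  |U|=4: {2,5,7,8}:8  {2,6,7,8}:4  {4,6,7,8}:1  {5,6,7,8}:3
  |U|=5: {2,4,6,7,8}:5  {2,5,6,7,8}:15  {4,5,6,7,8}:4
  |U|=6: {2,4,5,6,7,8}:24  {3,4,5,6,7,8}:4
  |U|=7: {1,3,4,5,6,7,8}:4  {2,3,4,5,6,7,8}:28
  start at 0(c): 32
  start at 2(o): 4
sum over floor = 36

36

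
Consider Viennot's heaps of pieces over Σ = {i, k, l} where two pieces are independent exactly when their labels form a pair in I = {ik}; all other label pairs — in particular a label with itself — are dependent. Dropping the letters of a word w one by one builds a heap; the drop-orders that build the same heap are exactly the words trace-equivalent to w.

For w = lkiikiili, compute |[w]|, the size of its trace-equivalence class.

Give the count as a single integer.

0(l) covers ∅
1(k) covers 0:l
2(i) covers 0:l
3(i) covers 2:i
4(k) covers 1:k
5(i) covers 3:i
6(i) covers 5:i
7(l) covers 4:k, 6:i
8(i) covers 7:l
floor of heap: 0:l
completions by unplaced set U, small U first (add the entries for U minus each lowest piece of U):
  |U|=1: {8}:1
  |U|=2: {7,8}:1
  |U|=3: {4,7,8}:1  {6,7,8}:1
  |U|=4: {1,4,7,8}:1  {4,6,7,8}:2  {5,6,7,8}:1
  |U|=5: {1,4,6,7,8}:3  {3,5,6,7,8}:1  {4,5,6,7,8}:3
  |U|=6: {1,4,5,6,7,8}:6  {2,3,5,6,7,8}:1  {3,4,5,6,7,8}:4
  |U|=7: {1,3,4,5,6,7,8}:10  {2,3,4,5,6,7,8}:5
  start at 0(l): 15

15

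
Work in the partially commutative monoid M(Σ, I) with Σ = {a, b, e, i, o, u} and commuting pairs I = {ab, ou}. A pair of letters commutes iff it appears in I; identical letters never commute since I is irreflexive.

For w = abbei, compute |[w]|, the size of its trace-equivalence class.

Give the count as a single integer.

#0=a has no predecessor
#1=b has no predecessor
#2=b depends on [1:b]
#3=e depends on [0:a, 2:b]
#4=i depends on [3:e]
sources: [0:a, 1:b]
N(rest) = Σ N(rest − s) over sources s of rest; N(one piece) = 1:
  size 1 → [4]=1
  size 2 → [3,4]=1
  size 3 → [0,3,4]=1  [2,3,4]=1
  first=0(a) contributes 1
  first=1(b) contributes 2
|[w]| = 3

3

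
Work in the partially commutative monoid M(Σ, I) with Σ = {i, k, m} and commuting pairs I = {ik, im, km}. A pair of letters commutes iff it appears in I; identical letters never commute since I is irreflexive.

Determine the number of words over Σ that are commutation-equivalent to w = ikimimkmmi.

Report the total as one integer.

3150

0(i) covers ∅
1(k) covers ∅
2(i) covers 0:i
3(m) covers ∅
4(i) covers 2:i
5(m) covers 3:m
6(k) covers 1:k
7(m) covers 5:m
8(m) covers 7:m
9(i) covers 4:i
floor of heap: 0:i, 1:k, 3:m
completions by unplaced set U, small U first (add the entries for U minus each lowest piece of U):
  |U|=1: {6}:1  {8}:1  {9}:1
  |U|=2: {1,6}:1  {4,9}:1  {6,8}:2  {6,9}:2  {7,8}:1  {8,9}:2
  |U|=3: {1,6,8}:3  {1,6,9}:3  {2,4,9}:1  {4,6,9}:3  {4,8,9}:3  {5,7,8}:1  {6,7,8}:3  {6,8,9}:6  {7,8,9}:3
  |U|=4: {0,2,4,9}:1  {1,4,6,9}:6  {1,6,7,8}:6  {1,6,8,9}:12  {2,4,6,9}:4  {2,4,8,9}:4  {3,5,7,8}:1  {4,6,8,9}:12  {4,7,8,9}:6  {5,6,7,8}:4  {5,7,8,9}:4  {6,7,8,9}:12
  |U|=5: {0,2,4,6,9}:5  {0,2,4,8,9}:5  {1,2,4,6,9}:10  {1,4,6,8,9}:30  {1,5,6,7,8}:10  {1,6,7,8,9}:30  {2,4,6,8,9}:20  {2,4,7,8,9}:10  {3,5,6,7,8}:5  {3,5,7,8,9}:5  {4,5,7,8,9}:10  {4,6,7,8,9}:30  {5,6,7,8,9}:20
  |U|=6: {0,1,2,4,6,9}:15  {0,2,4,6,8,9}:30  {0,2,4,7,8,9}:15  {1,2,4,6,8,9}:60  {1,3,5,6,7,8}:15  {1,4,6,7,8,9}:90  {1,5,6,7,8,9}:60  {2,4,5,7,8,9}:20  {2,4,6,7,8,9}:60  {3,4,5,7,8,9}:15  {3,5,6,7,8,9}:30  {4,5,6,7,8,9}:60
  |U|=7: {0,1,2,4,6,8,9}:105  {0,2,4,5,7,8,9}:35  {0,2,4,6,7,8,9}:105  {1,2,4,6,7,8,9}:210  {1,3,5,6,7,8,9}:105  {1,4,5,6,7,8,9}:210  {2,3,4,5,7,8,9}:35  {2,4,5,6,7,8,9}:140  {3,4,5,6,7,8,9}:105
  |U|=8: {0,1,2,4,6,7,8,9}:420  {0,2,3,4,5,7,8,9}:70  {0,2,4,5,6,7,8,9}:280  {1,2,4,5,6,7,8,9}:560  {1,3,4,5,6,7,8,9}:420  {2,3,4,5,6,7,8,9}:280
  start at 0(i): 1260
  start at 1(k): 630
  start at 3(m): 1260
sum over floor = 3150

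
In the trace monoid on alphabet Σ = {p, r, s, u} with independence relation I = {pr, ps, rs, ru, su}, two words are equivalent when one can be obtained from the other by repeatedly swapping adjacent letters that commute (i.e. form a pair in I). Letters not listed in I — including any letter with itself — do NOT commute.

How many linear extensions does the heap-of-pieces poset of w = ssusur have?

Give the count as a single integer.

60

#0=s has no predecessor
#1=s depends on [0:s]
#2=u has no predecessor
#3=s depends on [1:s]
#4=u depends on [2:u]
#5=r has no predecessor
sources: [0:s, 2:u, 5:r]
N(rest) = Σ N(rest − s) over sources s of rest; N(one piece) = 1:
  size 1 → [3]=1  [4]=1  [5]=1
  size 2 → [1,3]=1  [2,4]=1  [3,4]=2  [3,5]=2  [4,5]=2
  size 3 → [0,1,3]=1  [1,3,4]=3  [1,3,5]=3  [2,3,4]=3  [2,4,5]=3  [3,4,5]=6
  size 4 → [0,1,3,4]=4  [0,1,3,5]=4  [1,2,3,4]=6  [1,3,4,5]=12  [2,3,4,5]=12
  first=0(s) contributes 30
  first=2(u) contributes 20
  first=5(r) contributes 10
|[w]| = 60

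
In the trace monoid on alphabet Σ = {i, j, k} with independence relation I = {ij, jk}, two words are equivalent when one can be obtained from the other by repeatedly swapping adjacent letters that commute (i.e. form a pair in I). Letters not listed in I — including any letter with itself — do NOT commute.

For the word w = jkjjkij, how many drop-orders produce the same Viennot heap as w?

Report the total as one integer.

35

0(j) covers ∅
1(k) covers ∅
2(j) covers 0:j
3(j) covers 2:j
4(k) covers 1:k
5(i) covers 4:k
6(j) covers 3:j
floor of heap: 0:j, 1:k
completions by unplaced set U, small U first (add the entries for U minus each lowest piece of U):
  |U|=1: {5}:1  {6}:1
  |U|=2: {3,6}:1  {4,5}:1  {5,6}:2
  |U|=3: {1,4,5}:1  {2,3,6}:1  {3,5,6}:3  {4,5,6}:3
  |U|=4: {0,2,3,6}:1  {1,4,5,6}:4  {2,3,5,6}:4  {3,4,5,6}:6
  |U|=5: {0,2,3,5,6}:5  {1,3,4,5,6}:10  {2,3,4,5,6}:10
  start at 0(j): 20
  start at 1(k): 15
sum over floor = 35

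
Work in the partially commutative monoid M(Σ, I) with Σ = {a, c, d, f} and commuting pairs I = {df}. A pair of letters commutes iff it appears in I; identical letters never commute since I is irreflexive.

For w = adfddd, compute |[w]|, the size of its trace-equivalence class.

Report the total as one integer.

0(a) covers ∅
1(d) covers 0:a
2(f) covers 0:a
3(d) covers 1:d
4(d) covers 3:d
5(d) covers 4:d
floor of heap: 0:a
completions by unplaced set U, small U first (add the entries for U minus each lowest piece of U):
  |U|=1: {2}:1  {5}:1
  |U|=2: {2,5}:2  {4,5}:1
  |U|=3: {2,4,5}:3  {3,4,5}:1
  |U|=4: {1,3,4,5}:1  {2,3,4,5}:4
  start at 0(a): 5

5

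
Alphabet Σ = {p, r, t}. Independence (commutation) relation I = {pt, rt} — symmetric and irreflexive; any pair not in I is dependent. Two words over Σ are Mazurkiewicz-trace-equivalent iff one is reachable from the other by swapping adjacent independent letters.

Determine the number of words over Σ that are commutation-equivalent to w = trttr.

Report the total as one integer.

10

drop 0:t onto floor
drop 1:r onto floor
drop 2:t onto {0:t}
drop 3:t onto {2:t}
drop 4:r onto {1:r}
ground layer = {0:t, 1:r}
drop-orders for the pieces not yet dropped (sum over which currently-grounded one goes next):
  1 to go: {3} 1  {4} 1
  2 to go: {1,4} 1  {2,3} 1  {3,4} 2
  3 to go: {0,2,3} 1  {1,3,4} 3  {2,3,4} 3
  if 0:t drops first: 6 orders
  if 1:r drops first: 4 orders
heap linearizations: 10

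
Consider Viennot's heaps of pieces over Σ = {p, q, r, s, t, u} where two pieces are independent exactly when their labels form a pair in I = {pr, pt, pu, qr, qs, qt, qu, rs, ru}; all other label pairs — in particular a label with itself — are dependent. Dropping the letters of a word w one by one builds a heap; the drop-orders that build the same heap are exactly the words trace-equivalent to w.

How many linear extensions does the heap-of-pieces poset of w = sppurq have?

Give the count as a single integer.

24

piece 0:s — minimal
piece 1:p rests on {0:s}
piece 2:p rests on {1:p}
piece 3:u rests on {0:s}
piece 4:r — minimal
piece 5:q rests on {2:p}
minimal pieces: {0:s, 4:r}
ways to finish when only these pieces remain (= sum over removing one remaining piece with nothing left below it):
  1 left: {3}→1  {4}→1  {5}→1
  2 left: {2,5}→1  {3,4}→2  {3,5}→2  {4,5}→2
  3 left: {1,2,5}→1  {2,3,5}→3  {2,4,5}→3  {3,4,5}→6
  4 left: {1,2,3,5}→4  {1,2,4,5}→4  {2,3,4,5}→12
  placing 0:s first → 20 extensions
  placing 4:r first → 4 extensions
total linear extensions = 24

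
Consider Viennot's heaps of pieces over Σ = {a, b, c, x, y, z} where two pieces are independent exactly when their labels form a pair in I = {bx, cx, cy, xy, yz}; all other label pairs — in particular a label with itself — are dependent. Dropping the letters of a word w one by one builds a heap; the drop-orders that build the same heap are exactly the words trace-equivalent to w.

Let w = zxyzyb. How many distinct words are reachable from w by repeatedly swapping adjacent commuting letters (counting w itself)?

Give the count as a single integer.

piece 0:z — minimal
piece 1:x rests on {0:z}
piece 2:y — minimal
piece 3:z rests on {1:x}
piece 4:y rests on {2:y}
piece 5:b rests on {3:z, 4:y}
minimal pieces: {0:z, 2:y}
ways to finish when only these pieces remain (= sum over removing one remaining piece with nothing left below it):
  1 left: {5}→1
  2 left: {3,5}→1  {4,5}→1
  3 left: {1,3,5}→1  {2,4,5}→1  {3,4,5}→2
  4 left: {0,1,3,5}→1  {1,3,4,5}→3  {2,3,4,5}→3
  placing 0:z first → 6 extensions
  placing 2:y first → 4 extensions
total linear extensions = 10

10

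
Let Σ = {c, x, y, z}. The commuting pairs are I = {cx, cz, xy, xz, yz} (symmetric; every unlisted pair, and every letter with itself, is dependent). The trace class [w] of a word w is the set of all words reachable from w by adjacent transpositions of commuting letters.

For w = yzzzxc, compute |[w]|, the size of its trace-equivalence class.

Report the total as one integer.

60

piece 0:y — minimal
piece 1:z — minimal
piece 2:z rests on {1:z}
piece 3:z rests on {2:z}
piece 4:x — minimal
piece 5:c rests on {0:y}
minimal pieces: {0:y, 1:z, 4:x}
ways to finish when only these pieces remain (= sum over removing one remaining piece with nothing left below it):
  1 left: {3}→1  {4}→1  {5}→1
  2 left: {0,5}→1  {2,3}→1  {3,4}→2  {3,5}→2  {4,5}→2
  3 left: {0,3,5}→3  {0,4,5}→3  {1,2,3}→1  {2,3,4}→3  {2,3,5}→3  {3,4,5}→6
  4 left: {0,2,3,5}→6  {0,3,4,5}→12  {1,2,3,4}→4  {1,2,3,5}→4  {2,3,4,5}→12
  placing 0:y first → 20 extensions
  placing 1:z first → 30 extensions
  placing 4:x first → 10 extensions
total linear extensions = 60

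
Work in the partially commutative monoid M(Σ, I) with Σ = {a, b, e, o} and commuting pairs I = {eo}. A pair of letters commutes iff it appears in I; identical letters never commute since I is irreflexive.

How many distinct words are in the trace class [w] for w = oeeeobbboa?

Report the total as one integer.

10

drop 0:o onto floor
drop 1:e onto floor
drop 2:e onto {1:e}
drop 3:e onto {2:e}
drop 4:o onto {0:o}
drop 5:b onto {3:e, 4:o}
drop 6:b onto {5:b}
drop 7:b onto {6:b}
drop 8:o onto {7:b}
drop 9:a onto {8:o}
ground layer = {0:o, 1:e}
drop-orders for the pieces not yet dropped (sum over which currently-grounded one goes next):
  1 to go: {9} 1
  2 to go: {8,9} 1
  3 to go: {7,8,9} 1
  4 to go: {6,7,8,9} 1
  5 to go: {5,6,7,8,9} 1
  6 to go: {3,5,6,7,8,9} 1  {4,5,6,7,8,9} 1
  7 to go: {0,4,5,6,7,8,9} 1  {2,3,5,6,7,8,9} 1  {3,4,5,6,7,8,9} 2
  8 to go: {0,3,4,5,6,7,8,9} 3  {1,2,3,5,6,7,8,9} 1  {2,3,4,5,6,7,8,9} 3
  if 0:o drops first: 4 orders
  if 1:e drops first: 6 orders
heap linearizations: 10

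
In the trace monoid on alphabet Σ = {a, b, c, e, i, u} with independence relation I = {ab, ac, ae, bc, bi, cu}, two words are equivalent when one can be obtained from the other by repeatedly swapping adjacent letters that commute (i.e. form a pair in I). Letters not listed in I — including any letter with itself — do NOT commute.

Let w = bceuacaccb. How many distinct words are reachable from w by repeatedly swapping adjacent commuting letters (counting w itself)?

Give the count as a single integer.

drop 0:b onto floor
drop 1:c onto floor
drop 2:e onto {0:b, 1:c}
drop 3:u onto {2:e}
drop 4:a onto {3:u}
drop 5:c onto {2:e}
drop 6:a onto {4:a}
drop 7:c onto {5:c}
drop 8:c onto {7:c}
drop 9:b onto {3:u}
ground layer = {0:b, 1:c}
drop-orders for the pieces not yet dropped (sum over which currently-grounded one goes next):
  1 to go: {6} 1  {8} 1  {9} 1
  2 to go: {4,6} 1  {6,8} 2  {6,9} 2  {7,8} 1  {8,9} 2
  3 to go: {4,6,8} 3  {4,6,9} 3  {5,7,8} 1  {6,7,8} 3  {6,8,9} 6  {7,8,9} 3
  4 to go: {3,4,6,9} 3  {4,6,7,8} 6  {4,6,8,9} 12  {5,6,7,8} 4  {5,7,8,9} 4  {6,7,8,9} 12
  5 to go: {3,4,6,8,9} 15  {4,5,6,7,8} 10  {4,6,7,8,9} 30  {5,6,7,8,9} 20
  6 to go: {3,4,6,7,8,9} 45  {4,5,6,7,8,9} 60
  7 to go: {3,4,5,6,7,8,9} 105
  8 to go: {2,3,4,5,6,7,8,9} 105
  if 0:b drops first: 105 orders
  if 1:c drops first: 105 orders
heap linearizations: 210

210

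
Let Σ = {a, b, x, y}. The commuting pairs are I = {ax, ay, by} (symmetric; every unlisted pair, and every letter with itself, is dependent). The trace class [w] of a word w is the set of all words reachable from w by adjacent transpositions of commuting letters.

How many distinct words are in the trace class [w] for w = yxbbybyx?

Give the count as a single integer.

piece 0:y — minimal
piece 1:x rests on {0:y}
piece 2:b rests on {1:x}
piece 3:b rests on {2:b}
piece 4:y rests on {1:x}
piece 5:b rests on {3:b}
piece 6:y rests on {4:y}
piece 7:x rests on {5:b, 6:y}
minimal pieces: {0:y}
ways to finish when only these pieces remain (= sum over removing one remaining piece with nothing left below it):
  1 left: {7}→1
  2 left: {5,7}→1  {6,7}→1
  3 left: {3,5,7}→1  {4,6,7}→1  {5,6,7}→2
  4 left: {2,3,5,7}→1  {3,5,6,7}→3  {4,5,6,7}→3
  5 left: {2,3,5,6,7}→4  {3,4,5,6,7}→6
  6 left: {2,3,4,5,6,7}→10
  placing 0:y first → 10 extensions

10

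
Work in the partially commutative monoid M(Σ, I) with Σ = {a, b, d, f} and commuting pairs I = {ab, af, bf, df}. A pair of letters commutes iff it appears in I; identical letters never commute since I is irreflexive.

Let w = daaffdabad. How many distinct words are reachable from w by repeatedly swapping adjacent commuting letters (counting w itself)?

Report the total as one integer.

135

piece 0:d — minimal
piece 1:a rests on {0:d}
piece 2:a rests on {1:a}
piece 3:f — minimal
piece 4:f rests on {3:f}
piece 5:d rests on {2:a}
piece 6:a rests on {5:d}
piece 7:b rests on {5:d}
piece 8:a rests on {6:a}
piece 9:d rests on {7:b, 8:a}
minimal pieces: {0:d, 3:f}
ways to finish when only these pieces remain (= sum over removing one remaining piece with nothing left below it):
  1 left: {4}→1  {9}→1
  2 left: {3,4}→1  {4,9}→2  {7,9}→1  {8,9}→1
  3 left: {3,4,9}→3  {4,7,9}→3  {4,8,9}→3  {6,8,9}→1  {7,8,9}→2
  4 left: {3,4,7,9}→6  {3,4,8,9}→6  {4,6,8,9}→4  {4,7,8,9}→8  {6,7,8,9}→3
  5 left: {3,4,6,8,9}→10  {3,4,7,8,9}→20  {4,6,7,8,9}→15  {5,6,7,8,9}→3
  6 left: {2,5,6,7,8,9}→3  {3,4,6,7,8,9}→45  {4,5,6,7,8,9}→18
  7 left: {1,2,5,6,7,8,9}→3  {2,4,5,6,7,8,9}→21  {3,4,5,6,7,8,9}→63
  8 left: {0,1,2,5,6,7,8,9}→3  {1,2,4,5,6,7,8,9}→24  {2,3,4,5,6,7,8,9}→84
  placing 0:d first → 108 extensions
  placing 3:f first → 27 extensions
total linear extensions = 135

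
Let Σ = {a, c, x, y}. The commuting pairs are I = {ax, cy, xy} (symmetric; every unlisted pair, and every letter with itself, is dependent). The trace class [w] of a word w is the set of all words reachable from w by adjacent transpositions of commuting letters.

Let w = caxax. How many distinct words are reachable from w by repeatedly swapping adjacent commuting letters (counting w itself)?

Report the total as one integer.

6

drop 0:c onto floor
drop 1:a onto {0:c}
drop 2:x onto {0:c}
drop 3:a onto {1:a}
drop 4:x onto {2:x}
ground layer = {0:c}
drop-orders for the pieces not yet dropped (sum over which currently-grounded one goes next):
  1 to go: {3} 1  {4} 1
  2 to go: {1,3} 1  {2,4} 1  {3,4} 2
  3 to go: {1,3,4} 3  {2,3,4} 3
  if 0:c drops first: 6 orders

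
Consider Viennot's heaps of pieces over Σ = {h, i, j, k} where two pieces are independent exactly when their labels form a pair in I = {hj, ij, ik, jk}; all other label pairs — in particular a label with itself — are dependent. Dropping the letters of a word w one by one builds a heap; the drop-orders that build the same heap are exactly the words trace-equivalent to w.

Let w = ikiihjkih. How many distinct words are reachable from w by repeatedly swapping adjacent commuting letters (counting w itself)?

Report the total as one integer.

drop 0:i onto floor
drop 1:k onto floor
drop 2:i onto {0:i}
drop 3:i onto {2:i}
drop 4:h onto {1:k, 3:i}
drop 5:j onto floor
drop 6:k onto {4:h}
drop 7:i onto {4:h}
drop 8:h onto {6:k, 7:i}
ground layer = {0:i, 1:k, 5:j}
drop-orders for the pieces not yet dropped (sum over which currently-grounded one goes next):
  1 to go: {5} 1  {8} 1
  2 to go: {5,8} 2  {6,8} 1  {7,8} 1
  3 to go: {5,6,8} 3  {5,7,8} 3  {6,7,8} 2
  4 to go: {4,6,7,8} 2  {5,6,7,8} 8
  5 to go: {1,4,6,7,8} 2  {3,4,6,7,8} 2  {4,5,6,7,8} 10
  6 to go: {1,3,4,6,7,8} 4  {1,4,5,6,7,8} 12  {2,3,4,6,7,8} 2  {3,4,5,6,7,8} 12
  7 to go: {0,2,3,4,6,7,8} 2  {1,2,3,4,6,7,8} 6  {1,3,4,5,6,7,8} 28  {2,3,4,5,6,7,8} 14
  if 0:i drops first: 48 orders
  if 1:k drops first: 16 orders
  if 5:j drops first: 8 orders
heap linearizations: 72

72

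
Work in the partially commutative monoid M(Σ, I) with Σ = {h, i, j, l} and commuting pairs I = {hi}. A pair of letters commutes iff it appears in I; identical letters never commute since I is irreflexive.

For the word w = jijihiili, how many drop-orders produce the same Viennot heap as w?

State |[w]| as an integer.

4

#0=j has no predecessor
#1=i depends on [0:j]
#2=j depends on [1:i]
#3=i depends on [2:j]
#4=h depends on [2:j]
#5=i depends on [3:i]
#6=i depends on [5:i]
#7=l depends on [4:h, 6:i]
#8=i depends on [7:l]
sources: [0:j]
N(rest) = Σ N(rest − s) over sources s of rest; N(one piece) = 1:
  size 1 → [8]=1
  size 2 → [7,8]=1
  size 3 → [4,7,8]=1  [6,7,8]=1
  size 4 → [4,6,7,8]=2  [5,6,7,8]=1
  size 5 → [3,5,6,7,8]=1  [4,5,6,7,8]=3
  size 6 → [3,4,5,6,7,8]=4
  size 7 → [2,3,4,5,6,7,8]=4
  first=0(j) contributes 4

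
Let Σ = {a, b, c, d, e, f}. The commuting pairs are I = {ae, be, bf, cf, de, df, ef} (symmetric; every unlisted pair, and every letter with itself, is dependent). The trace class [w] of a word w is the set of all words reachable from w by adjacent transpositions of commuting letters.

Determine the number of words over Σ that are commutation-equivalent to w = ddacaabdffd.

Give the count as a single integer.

drop 0:d onto floor
drop 1:d onto {0:d}
drop 2:a onto {1:d}
drop 3:c onto {2:a}
drop 4:a onto {3:c}
drop 5:a onto {4:a}
drop 6:b onto {5:a}
drop 7:d onto {6:b}
drop 8:f onto {5:a}
drop 9:f onto {8:f}
drop 10:d onto {7:d}
ground layer = {0:d}
drop-orders for the pieces not yet dropped (sum over which currently-grounded one goes next):
  1 to go: {9} 1  {10} 1
  2 to go: {7,10} 1  {8,9} 1  {9,10} 2
  3 to go: {6,7,10} 1  {7,9,10} 3  {8,9,10} 3
  4 to go: {6,7,9,10} 4  {7,8,9,10} 6
  5 to go: {6,7,8,9,10} 10
  6 to go: {5,6,7,8,9,10} 10
  7 to go: {4,5,6,7,8,9,10} 10
  8 to go: {3,4,5,6,7,8,9,10} 10
  9 to go: {2,3,4,5,6,7,8,9,10} 10
  if 0:d drops first: 10 orders

10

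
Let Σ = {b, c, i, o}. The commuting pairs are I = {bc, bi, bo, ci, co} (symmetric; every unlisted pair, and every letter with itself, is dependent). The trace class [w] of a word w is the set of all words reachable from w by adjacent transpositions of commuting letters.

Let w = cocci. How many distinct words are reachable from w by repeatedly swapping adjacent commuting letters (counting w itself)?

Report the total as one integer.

10

0(c) covers ∅
1(o) covers ∅
2(c) covers 0:c
3(c) covers 2:c
4(i) covers 1:o
floor of heap: 0:c, 1:o
completions by unplaced set U, small U first (add the entries for U minus each lowest piece of U):
  |U|=1: {3}:1  {4}:1
  |U|=2: {1,4}:1  {2,3}:1  {3,4}:2
  |U|=3: {0,2,3}:1  {1,3,4}:3  {2,3,4}:3
  start at 0(c): 6
  start at 1(o): 4
sum over floor = 10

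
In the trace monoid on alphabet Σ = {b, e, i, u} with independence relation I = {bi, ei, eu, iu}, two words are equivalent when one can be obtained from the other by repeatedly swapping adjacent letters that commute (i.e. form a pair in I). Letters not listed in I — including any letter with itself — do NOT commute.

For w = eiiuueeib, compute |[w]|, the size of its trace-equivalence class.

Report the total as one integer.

0(e) covers ∅
1(i) covers ∅
2(i) covers 1:i
3(u) covers ∅
4(u) covers 3:u
5(e) covers 0:e
6(e) covers 5:e
7(i) covers 2:i
8(b) covers 4:u, 6:e
floor of heap: 0:e, 1:i, 3:u
completions by unplaced set U, small U first (add the entries for U minus each lowest piece of U):
  |U|=1: {7}:1  {8}:1
  |U|=2: {2,7}:1  {4,8}:1  {6,8}:1  {7,8}:2
  |U|=3: {1,2,7}:1  {2,7,8}:3  {3,4,8}:1  {4,6,8}:2  {4,7,8}:3  {5,6,8}:1  {6,7,8}:3
  |U|=4: {0,5,6,8}:1  {1,2,7,8}:4  {2,4,7,8}:6  {2,6,7,8}:6  {3,4,6,8}:3  {3,4,7,8}:4  {4,5,6,8}:3  {4,6,7,8}:8  {5,6,7,8}:4
  |U|=5: {0,4,5,6,8}:4  {0,5,6,7,8}:5  {1,2,4,7,8}:10  {1,2,6,7,8}:10  {2,3,4,7,8}:10  {2,4,6,7,8}:20  {2,5,6,7,8}:10  {3,4,5,6,8}:6  {3,4,6,7,8}:15  {4,5,6,7,8}:15
  |U|=6: {0,2,5,6,7,8}:15  {0,3,4,5,6,8}:10  {0,4,5,6,7,8}:24  {1,2,3,4,7,8}:20  {1,2,4,6,7,8}:40  {1,2,5,6,7,8}:20  {2,3,4,6,7,8}:45  {2,4,5,6,7,8}:45  {3,4,5,6,7,8}:36
  |U|=7: {0,1,2,5,6,7,8}:35  {0,2,4,5,6,7,8}:84  {0,3,4,5,6,7,8}:70  {1,2,3,4,6,7,8}:105  {1,2,4,5,6,7,8}:105  {2,3,4,5,6,7,8}:126
  start at 0(e): 336
  start at 1(i): 280
  start at 3(u): 224
sum over floor = 840

840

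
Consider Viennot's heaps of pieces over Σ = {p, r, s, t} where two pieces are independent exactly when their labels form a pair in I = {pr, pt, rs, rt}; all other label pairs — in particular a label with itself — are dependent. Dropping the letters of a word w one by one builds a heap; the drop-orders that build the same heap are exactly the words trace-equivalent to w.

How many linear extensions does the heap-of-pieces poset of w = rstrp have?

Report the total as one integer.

#0=r has no predecessor
#1=s has no predecessor
#2=t depends on [1:s]
#3=r depends on [0:r]
#4=p depends on [1:s]
sources: [0:r, 1:s]
N(rest) = Σ N(rest − s) over sources s of rest; N(one piece) = 1:
  size 1 → [2]=1  [3]=1  [4]=1
  size 2 → [0,3]=1  [2,3]=2  [2,4]=2  [3,4]=2
  size 3 → [0,2,3]=3  [0,3,4]=3  [1,2,4]=2  [2,3,4]=6
  first=0(r) contributes 8
  first=1(s) contributes 12
|[w]| = 20

20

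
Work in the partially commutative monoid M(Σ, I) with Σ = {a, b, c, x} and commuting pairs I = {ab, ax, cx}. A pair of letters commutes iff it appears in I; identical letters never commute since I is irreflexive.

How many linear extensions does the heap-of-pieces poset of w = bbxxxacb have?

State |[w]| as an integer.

18

piece 0:b — minimal
piece 1:b rests on {0:b}
piece 2:x rests on {1:b}
piece 3:x rests on {2:x}
piece 4:x rests on {3:x}
piece 5:a — minimal
piece 6:c rests on {1:b, 5:a}
piece 7:b rests on {4:x, 6:c}
minimal pieces: {0:b, 5:a}
ways to finish when only these pieces remain (= sum over removing one remaining piece with nothing left below it):
  1 left: {7}→1
  2 left: {4,7}→1  {6,7}→1
  3 left: {3,4,7}→1  {4,6,7}→2  {5,6,7}→1
  4 left: {2,3,4,7}→1  {3,4,6,7}→3  {4,5,6,7}→3
  5 left: {2,3,4,6,7}→4  {3,4,5,6,7}→6
  6 left: {1,2,3,4,6,7}→4  {2,3,4,5,6,7}→10
  placing 0:b first → 14 extensions
  placing 5:a first → 4 extensions
total linear extensions = 18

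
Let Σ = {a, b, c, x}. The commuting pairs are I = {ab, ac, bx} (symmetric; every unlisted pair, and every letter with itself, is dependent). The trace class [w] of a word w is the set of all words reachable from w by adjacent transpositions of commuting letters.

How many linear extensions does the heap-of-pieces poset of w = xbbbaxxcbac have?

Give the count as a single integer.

#0=x has no predecessor
#1=b has no predecessor
#2=b depends on [1:b]
#3=b depends on [2:b]
#4=a depends on [0:x]
#5=x depends on [4:a]
#6=x depends on [5:x]
#7=c depends on [3:b, 6:x]
#8=b depends on [7:c]
#9=a depends on [6:x]
#10=c depends on [8:b]
sources: [0:x, 1:b]
N(rest) = Σ N(rest − s) over sources s of rest; N(one piece) = 1:
  size 1 → [9]=1  [10]=1
  size 2 → [8,10]=1  [9,10]=2
  size 3 → [7,8,10]=1  [8,9,10]=3
  size 4 → [3,7,8,10]=1  [7,8,9,10]=4
  size 5 → [2,3,7,8,10]=1  [3,7,8,9,10]=5  [6,7,8,9,10]=4
  size 6 → [1,2,3,7,8,10]=1  [2,3,7,8,9,10]=6  [3,6,7,8,9,10]=9  [5,6,7,8,9,10]=4
  size 7 → [1,2,3,7,8,9,10]=7  [2,3,6,7,8,9,10]=15  [3,5,6,7,8,9,10]=13  [4,5,6,7,8,9,10]=4
  size 8 → [0,4,5,6,7,8,9,10]=4  [1,2,3,6,7,8,9,10]=22  [2,3,5,6,7,8,9,10]=28  [3,4,5,6,7,8,9,10]=17
  size 9 → [0,3,4,5,6,7,8,9,10]=21  [1,2,3,5,6,7,8,9,10]=50  [2,3,4,5,6,7,8,9,10]=45
  first=0(x) contributes 95
  first=1(b) contributes 66
|[w]| = 161

161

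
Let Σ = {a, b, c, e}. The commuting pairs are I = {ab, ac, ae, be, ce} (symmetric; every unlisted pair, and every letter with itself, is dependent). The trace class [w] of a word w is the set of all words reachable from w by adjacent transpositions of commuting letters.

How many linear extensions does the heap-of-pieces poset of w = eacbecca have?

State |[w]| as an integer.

drop 0:e onto floor
drop 1:a onto floor
drop 2:c onto floor
drop 3:b onto {2:c}
drop 4:e onto {0:e}
drop 5:c onto {3:b}
drop 6:c onto {5:c}
drop 7:a onto {1:a}
ground layer = {0:e, 1:a, 2:c}
drop-orders for the pieces not yet dropped (sum over which currently-grounded one goes next):
  1 to go: {4} 1  {6} 1  {7} 1
  2 to go: {0,4} 1  {1,7} 1  {4,6} 2  {4,7} 2  {5,6} 1  {6,7} 2
  3 to go: {0,4,6} 3  {0,4,7} 3  {1,4,7} 3  {1,6,7} 3  {3,5,6} 1  {4,5,6} 3  {4,6,7} 6  {5,6,7} 3
  4 to go: {0,1,4,7} 6  {0,4,5,6} 6  {0,4,6,7} 12  {1,4,6,7} 12  {1,5,6,7} 6  {2,3,5,6} 1  {3,4,5,6} 4  {3,5,6,7} 4  {4,5,6,7} 12
  5 to go: {0,1,4,6,7} 30  {0,3,4,5,6} 10  {0,4,5,6,7} 30  {1,3,5,6,7} 10  {1,4,5,6,7} 30  {2,3,4,5,6} 5  {2,3,5,6,7} 5  {3,4,5,6,7} 20
  6 to go: {0,1,4,5,6,7} 90  {0,2,3,4,5,6} 15  {0,3,4,5,6,7} 60  {1,2,3,5,6,7} 15  {1,3,4,5,6,7} 60  {2,3,4,5,6,7} 30
  if 0:e drops first: 105 orders
  if 1:a drops first: 105 orders
  if 2:c drops first: 210 orders
heap linearizations: 420

420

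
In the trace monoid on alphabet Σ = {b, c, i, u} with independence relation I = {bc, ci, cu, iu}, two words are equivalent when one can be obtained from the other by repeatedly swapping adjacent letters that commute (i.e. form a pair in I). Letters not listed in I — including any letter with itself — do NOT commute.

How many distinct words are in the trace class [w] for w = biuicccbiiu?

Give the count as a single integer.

piece 0:b — minimal
piece 1:i rests on {0:b}
piece 2:u rests on {0:b}
piece 3:i rests on {1:i}
piece 4:c — minimal
piece 5:c rests on {4:c}
piece 6:c rests on {5:c}
piece 7:b rests on {2:u, 3:i}
piece 8:i rests on {7:b}
piece 9:i rests on {8:i}
piece 10:u rests on {7:b}
minimal pieces: {0:b, 4:c}
ways to finish when only these pieces remain (= sum over removing one remaining piece with nothing left below it):
  1 left: {6}→1  {9}→1  {10}→1
  2 left: {5,6}→1  {6,9}→2  {6,10}→2  {8,9}→1  {9,10}→2
  3 left: {4,5,6}→1  {5,6,9}→3  {5,6,10}→3  {6,8,9}→3  {6,9,10}→6  {8,9,10}→3
  4 left: {4,5,6,9}→4  {4,5,6,10}→4  {5,6,8,9}→6  {5,6,9,10}→12  {6,8,9,10}→12  {7,8,9,10}→3
  5 left: {2,7,8,9,10}→3  {3,7,8,9,10}→3  {4,5,6,8,9}→10  {4,5,6,9,10}→20  {5,6,8,9,10}→30  {6,7,8,9,10}→15
  6 left: {1,3,7,8,9,10}→3  {2,3,7,8,9,10}→6  {2,6,7,8,9,10}→18  {3,6,7,8,9,10}→18  {4,5,6,8,9,10}→60  {5,6,7,8,9,10}→45
  7 left: {1,2,3,7,8,9,10}→9  {1,3,6,7,8,9,10}→21  {2,3,6,7,8,9,10}→42  {2,5,6,7,8,9,10}→63  {3,5,6,7,8,9,10}→63  {4,5,6,7,8,9,10}→105
  8 left: {0,1,2,3,7,8,9,10}→9  {1,2,3,6,7,8,9,10}→72  {1,3,5,6,7,8,9,10}→84  {2,3,5,6,7,8,9,10}→168  {2,4,5,6,7,8,9,10}→168  {3,4,5,6,7,8,9,10}→168
  9 left: {0,1,2,3,6,7,8,9,10}→81  {1,2,3,5,6,7,8,9,10}→324  {1,3,4,5,6,7,8,9,10}→252  {2,3,4,5,6,7,8,9,10}→504
  placing 0:b first → 1080 extensions
  placing 4:c first → 405 extensions
total linear extensions = 1485

1485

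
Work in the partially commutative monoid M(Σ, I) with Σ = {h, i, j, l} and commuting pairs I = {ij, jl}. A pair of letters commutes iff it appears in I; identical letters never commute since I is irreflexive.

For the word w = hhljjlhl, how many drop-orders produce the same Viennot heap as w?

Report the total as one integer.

6

0(h) covers ∅
1(h) covers 0:h
2(l) covers 1:h
3(j) covers 1:h
4(j) covers 3:j
5(l) covers 2:l
6(h) covers 4:j, 5:l
7(l) covers 6:h
floor of heap: 0:h
completions by unplaced set U, small U first (add the entries for U minus each lowest piece of U):
  |U|=1: {7}:1
  |U|=2: {6,7}:1
  |U|=3: {4,6,7}:1  {5,6,7}:1
  |U|=4: {2,5,6,7}:1  {3,4,6,7}:1  {4,5,6,7}:2
  |U|=5: {2,4,5,6,7}:3  {3,4,5,6,7}:3
  |U|=6: {2,3,4,5,6,7}:6
  start at 0(h): 6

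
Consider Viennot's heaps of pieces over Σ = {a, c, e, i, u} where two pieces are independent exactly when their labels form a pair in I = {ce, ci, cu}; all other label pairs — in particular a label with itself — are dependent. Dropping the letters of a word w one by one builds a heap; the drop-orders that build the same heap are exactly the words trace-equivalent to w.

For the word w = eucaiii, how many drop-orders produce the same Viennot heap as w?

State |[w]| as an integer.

3

drop 0:e onto floor
drop 1:u onto {0:e}
drop 2:c onto floor
drop 3:a onto {1:u, 2:c}
drop 4:i onto {3:a}
drop 5:i onto {4:i}
drop 6:i onto {5:i}
ground layer = {0:e, 2:c}
drop-orders for the pieces not yet dropped (sum over which currently-grounded one goes next):
  1 to go: {6} 1
  2 to go: {5,6} 1
  3 to go: {4,5,6} 1
  4 to go: {3,4,5,6} 1
  5 to go: {1,3,4,5,6} 1  {2,3,4,5,6} 1
  if 0:e drops first: 2 orders
  if 2:c drops first: 1 orders
heap linearizations: 3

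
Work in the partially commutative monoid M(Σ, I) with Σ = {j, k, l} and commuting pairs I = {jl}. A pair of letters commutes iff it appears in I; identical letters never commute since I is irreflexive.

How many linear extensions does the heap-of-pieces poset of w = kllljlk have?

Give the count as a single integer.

piece 0:k — minimal
piece 1:l rests on {0:k}
piece 2:l rests on {1:l}
piece 3:l rests on {2:l}
piece 4:j rests on {0:k}
piece 5:l rests on {3:l}
piece 6:k rests on {4:j, 5:l}
minimal pieces: {0:k}
ways to finish when only these pieces remain (= sum over removing one remaining piece with nothing left below it):
  1 left: {6}→1
  2 left: {4,6}→1  {5,6}→1
  3 left: {3,5,6}→1  {4,5,6}→2
  4 left: {2,3,5,6}→1  {3,4,5,6}→3
  5 left: {1,2,3,5,6}→1  {2,3,4,5,6}→4
  placing 0:k first → 5 extensions

5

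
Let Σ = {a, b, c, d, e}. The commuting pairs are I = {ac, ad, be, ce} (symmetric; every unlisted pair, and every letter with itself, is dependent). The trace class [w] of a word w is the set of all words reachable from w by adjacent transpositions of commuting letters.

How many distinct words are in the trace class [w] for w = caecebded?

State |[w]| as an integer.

#0=c has no predecessor
#1=a has no predecessor
#2=e depends on [1:a]
#3=c depends on [0:c]
#4=e depends on [2:e]
#5=b depends on [1:a, 3:c]
#6=d depends on [4:e, 5:b]
#7=e depends on [6:d]
#8=d depends on [7:e]
sources: [0:c, 1:a]
N(rest) = Σ N(rest − s) over sources s of rest; N(one piece) = 1:
  size 1 → [8]=1
  size 2 → [7,8]=1
  size 3 → [6,7,8]=1
  size 4 → [4,6,7,8]=1  [5,6,7,8]=1
  size 5 → [2,4,6,7,8]=1  [3,5,6,7,8]=1  [4,5,6,7,8]=2
  size 6 → [0,3,5,6,7,8]=1  [2,4,5,6,7,8]=3  [3,4,5,6,7,8]=3
  size 7 → [0,3,4,5,6,7,8]=4  [1,2,4,5,6,7,8]=3  [2,3,4,5,6,7,8]=6
  first=0(c) contributes 9
  first=1(a) contributes 10
|[w]| = 19

19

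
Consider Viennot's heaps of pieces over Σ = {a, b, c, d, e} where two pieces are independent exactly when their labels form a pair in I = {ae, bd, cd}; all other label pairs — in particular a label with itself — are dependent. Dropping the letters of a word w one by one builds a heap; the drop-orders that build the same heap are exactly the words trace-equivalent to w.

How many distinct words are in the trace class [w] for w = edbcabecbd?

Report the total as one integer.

piece 0:e — minimal
piece 1:d rests on {0:e}
piece 2:b rests on {0:e}
piece 3:c rests on {2:b}
piece 4:a rests on {1:d, 3:c}
piece 5:b rests on {4:a}
piece 6:e rests on {5:b}
piece 7:c rests on {6:e}
piece 8:b rests on {7:c}
piece 9:d rests on {6:e}
minimal pieces: {0:e}
ways to finish when only these pieces remain (= sum over removing one remaining piece with nothing left below it):
  1 left: {8}→1  {9}→1
  2 left: {7,8}→1  {8,9}→2
  3 left: {7,8,9}→3
  4 left: {6,7,8,9}→3
  5 left: {5,6,7,8,9}→3
  6 left: {4,5,6,7,8,9}→3
  7 left: {1,4,5,6,7,8,9}→3  {3,4,5,6,7,8,9}→3
  8 left: {1,3,4,5,6,7,8,9}→6  {2,3,4,5,6,7,8,9}→3
  placing 0:e first → 9 extensions

9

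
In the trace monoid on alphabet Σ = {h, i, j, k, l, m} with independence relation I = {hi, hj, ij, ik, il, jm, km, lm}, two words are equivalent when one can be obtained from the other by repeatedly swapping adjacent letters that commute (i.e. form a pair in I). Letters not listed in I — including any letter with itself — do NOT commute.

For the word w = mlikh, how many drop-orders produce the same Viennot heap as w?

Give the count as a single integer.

9

#0=m has no predecessor
#1=l has no predecessor
#2=i depends on [0:m]
#3=k depends on [1:l]
#4=h depends on [0:m, 3:k]
sources: [0:m, 1:l]
N(rest) = Σ N(rest − s) over sources s of rest; N(one piece) = 1:
  size 1 → [2]=1  [4]=1
  size 2 → [2,4]=2  [3,4]=1
  size 3 → [0,2,4]=2  [1,3,4]=1  [2,3,4]=3
  first=0(m) contributes 4
  first=1(l) contributes 5
|[w]| = 9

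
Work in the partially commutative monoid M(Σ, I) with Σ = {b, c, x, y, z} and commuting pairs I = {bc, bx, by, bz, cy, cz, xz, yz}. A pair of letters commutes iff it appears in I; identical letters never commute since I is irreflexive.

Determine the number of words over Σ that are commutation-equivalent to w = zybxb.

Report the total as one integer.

drop 0:z onto floor
drop 1:y onto floor
drop 2:b onto floor
drop 3:x onto {1:y}
drop 4:b onto {2:b}
ground layer = {0:z, 1:y, 2:b}
drop-orders for the pieces not yet dropped (sum over which currently-grounded one goes next):
  1 to go: {0} 1  {3} 1  {4} 1
  2 to go: {0,3} 2  {0,4} 2  {1,3} 1  {2,4} 1  {3,4} 2
  3 to go: {0,1,3} 3  {0,2,4} 3  {0,3,4} 6  {1,3,4} 3  {2,3,4} 3
  if 0:z drops first: 6 orders
  if 1:y drops first: 12 orders
  if 2:b drops first: 12 orders
heap linearizations: 30

30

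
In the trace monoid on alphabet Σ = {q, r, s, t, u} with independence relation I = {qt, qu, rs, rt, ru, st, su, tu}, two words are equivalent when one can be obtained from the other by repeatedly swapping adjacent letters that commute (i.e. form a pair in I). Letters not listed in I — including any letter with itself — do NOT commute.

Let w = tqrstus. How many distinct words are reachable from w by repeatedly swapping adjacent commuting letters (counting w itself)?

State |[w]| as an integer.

315

#0=t has no predecessor
#1=q has no predecessor
#2=r depends on [1:q]
#3=s depends on [1:q]
#4=t depends on [0:t]
#5=u has no predecessor
#6=s depends on [3:s]
sources: [0:t, 1:q, 5:u]
N(rest) = Σ N(rest − s) over sources s of rest; N(one piece) = 1:
  size 1 → [2]=1  [4]=1  [5]=1  [6]=1
  size 2 → [0,4]=1  [2,4]=2  [2,5]=2  [2,6]=2  [3,6]=1  [4,5]=2  [4,6]=2  [5,6]=2
  size 3 → [0,2,4]=3  [0,4,5]=3  [0,4,6]=3  [2,3,6]=3  [2,4,5]=6  [2,4,6]=6  [2,5,6]=6  [3,4,6]=3  [3,5,6]=3  [4,5,6]=6
  size 4 → [0,2,4,5]=12  [0,2,4,6]=12  [0,3,4,6]=6  [0,4,5,6]=12  [1,2,3,6]=3  [2,3,4,6]=12  [2,3,5,6]=12  [2,4,5,6]=24  [3,4,5,6]=12
  size 5 → [0,2,3,4,6]=30  [0,2,4,5,6]=60  [0,3,4,5,6]=30  [1,2,3,4,6]=15  [1,2,3,5,6]=15  [2,3,4,5,6]=60
  first=0(t) contributes 90
  first=1(q) contributes 180
  first=5(u) contributes 45
|[w]| = 315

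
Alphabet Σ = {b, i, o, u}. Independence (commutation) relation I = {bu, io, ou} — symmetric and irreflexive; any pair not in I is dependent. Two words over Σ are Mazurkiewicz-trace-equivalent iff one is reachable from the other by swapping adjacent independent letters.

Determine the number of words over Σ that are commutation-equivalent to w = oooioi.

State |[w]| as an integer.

piece 0:o — minimal
piece 1:o rests on {0:o}
piece 2:o rests on {1:o}
piece 3:i — minimal
piece 4:o rests on {2:o}
piece 5:i rests on {3:i}
minimal pieces: {0:o, 3:i}
ways to finish when only these pieces remain (= sum over removing one remaining piece with nothing left below it):
  1 left: {4}→1  {5}→1
  2 left: {2,4}→1  {3,5}→1  {4,5}→2
  3 left: {1,2,4}→1  {2,4,5}→3  {3,4,5}→3
  4 left: {0,1,2,4}→1  {1,2,4,5}→4  {2,3,4,5}→6
  placing 0:o first → 10 extensions
  placing 3:i first → 5 extensions
total linear extensions = 15

15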